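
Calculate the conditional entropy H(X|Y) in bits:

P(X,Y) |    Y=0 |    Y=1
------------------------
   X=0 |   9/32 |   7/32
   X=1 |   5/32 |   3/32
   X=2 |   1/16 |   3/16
1.4358 bits

Using the chain rule: H(X|Y) = H(X,Y) - H(Y)

First, compute H(X,Y) = 2.4358 bits

Marginal P(Y) = (1/2, 1/2)
H(Y) = 1.0000 bits

H(X|Y) = H(X,Y) - H(Y) = 2.4358 - 1.0000 = 1.4358 bits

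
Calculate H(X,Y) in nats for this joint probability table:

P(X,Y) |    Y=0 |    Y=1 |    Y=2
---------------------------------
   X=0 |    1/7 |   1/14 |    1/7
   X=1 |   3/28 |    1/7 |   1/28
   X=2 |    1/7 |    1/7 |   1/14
2.1253 nats

Joint entropy is H(X,Y) = -Σ_{x,y} p(x,y) log p(x,y).

Summing over all non-zero entries:
H(X,Y) = -[1/7·log_e(1/7) + 1/14·log_e(1/14) + 1/7·log_e(1/7) + 3/28·log_e(3/28) + 1/7·log_e(1/7) + 1/28·log_e(1/28) + 1/7·log_e(1/7) + 1/7·log_e(1/7) + 1/14·log_e(1/14)]
H(X,Y) = 2.1253 nats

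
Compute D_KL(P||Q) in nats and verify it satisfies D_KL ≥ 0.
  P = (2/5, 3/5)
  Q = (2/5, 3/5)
0.0000 nats

KL divergence satisfies the Gibbs inequality: D_KL(P||Q) ≥ 0 for all distributions P, Q.

D_KL(P||Q) = Σ p(x) log(p(x)/q(x))
Term by term:
  x=0: 2/5 × log_e[(2/5)/(2/5)] = 0.0000
  x=1: 3/5 × log_e[(3/5)/(3/5)] = 0.0000
D_KL(P||Q) = 0.0000 nats

D_KL(P||Q) = 0.0000 ≥ 0 ✓

This non-negativity is a fundamental property: relative entropy cannot be negative because it measures how different Q is from P.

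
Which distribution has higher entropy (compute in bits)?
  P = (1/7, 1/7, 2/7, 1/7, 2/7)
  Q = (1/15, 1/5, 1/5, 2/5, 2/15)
P

Computing entropies in bits:
H(P) = 2.2359
H(Q) = 2.1056

Distribution P has higher entropy.

Intuition: The distribution closer to uniform (more spread out) has higher entropy.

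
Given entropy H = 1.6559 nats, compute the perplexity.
5.2378

Perplexity is e^H (or exp(H) for natural log).

H = 1.6559 nats
Perplexity = e^1.6559 = 5.2378

Interpretation: The model's uncertainty is equivalent to choosing uniformly among 5.2 options.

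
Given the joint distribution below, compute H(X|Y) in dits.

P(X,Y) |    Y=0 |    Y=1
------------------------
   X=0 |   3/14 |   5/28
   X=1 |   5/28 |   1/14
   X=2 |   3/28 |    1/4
0.4459 dits

Using the chain rule: H(X|Y) = H(X,Y) - H(Y)

First, compute H(X,Y) = 0.7469 dits

Marginal P(Y) = (1/2, 1/2)
H(Y) = 0.3010 dits

H(X|Y) = H(X,Y) - H(Y) = 0.7469 - 0.3010 = 0.4459 dits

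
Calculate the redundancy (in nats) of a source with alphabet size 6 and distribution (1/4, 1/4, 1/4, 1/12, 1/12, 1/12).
0.1308 nats

Redundancy measures how far a source is from maximum entropy:
R = H_max - H(X)

Maximum entropy for 6 symbols: H_max = log_e(6) = 1.7918 nats
Actual entropy: H(X) = 1.6609 nats
Redundancy: R = 1.7918 - 1.6609 = 0.1308 nats

This redundancy represents potential for compression: the source could be compressed by 0.1308 nats per symbol.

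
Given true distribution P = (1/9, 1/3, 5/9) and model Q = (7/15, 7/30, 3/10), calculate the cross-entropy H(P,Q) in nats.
1.2387 nats

Cross-entropy: H(P,Q) = -Σ p(x) log q(x)

Alternatively: H(P,Q) = H(P) + D_KL(P||Q)
H(P) = 0.9369 nats
D_KL(P||Q) = 0.3018 nats

H(P,Q) = 0.9369 + 0.3018 = 1.2387 nats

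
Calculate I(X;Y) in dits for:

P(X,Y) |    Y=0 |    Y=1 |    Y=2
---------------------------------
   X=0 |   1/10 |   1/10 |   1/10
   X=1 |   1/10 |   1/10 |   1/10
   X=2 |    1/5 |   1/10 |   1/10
0.0060 dits

Mutual information: I(X;Y) = H(X) + H(Y) - H(X,Y)

Marginals:
P(X) = (3/10, 3/10, 2/5), H(X) = 0.4729 dits
P(Y) = (2/5, 3/10, 3/10), H(Y) = 0.4729 dits

Joint entropy: H(X,Y) = 0.9398 dits

I(X;Y) = 0.4729 + 0.4729 - 0.9398 = 0.0060 dits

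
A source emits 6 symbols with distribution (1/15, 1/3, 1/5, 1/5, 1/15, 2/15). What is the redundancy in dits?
0.0660 dits

Redundancy measures how far a source is from maximum entropy:
R = H_max - H(X)

Maximum entropy for 6 symbols: H_max = log_10(6) = 0.7782 dits
Actual entropy: H(X) = 0.7121 dits
Redundancy: R = 0.7782 - 0.7121 = 0.0660 dits

This redundancy represents potential for compression: the source could be compressed by 0.0660 dits per symbol.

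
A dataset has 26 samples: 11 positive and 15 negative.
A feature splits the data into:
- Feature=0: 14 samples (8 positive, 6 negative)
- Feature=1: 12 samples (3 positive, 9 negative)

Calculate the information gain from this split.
0.0779 bits

Information Gain = H(Y) - H(Y|Feature)

Before split:
P(positive) = 11/26 = 0.4231
H(Y) = 0.9829 bits

After split:
Feature=0: H = 0.9852 bits (weight = 14/26)
Feature=1: H = 0.8113 bits (weight = 12/26)
H(Y|Feature) = (14/26)×0.9852 + (12/26)×0.8113 = 0.9049 bits

Information Gain = 0.9829 - 0.9049 = 0.0779 bits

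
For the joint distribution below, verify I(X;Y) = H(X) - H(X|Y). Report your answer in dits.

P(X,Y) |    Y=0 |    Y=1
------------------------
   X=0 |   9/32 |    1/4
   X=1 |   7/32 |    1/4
I(X;Y) = 0.0009 dits

Mutual information has multiple equivalent forms:
- I(X;Y) = H(X) - H(X|Y)
- I(X;Y) = H(Y) - H(Y|X)
- I(X;Y) = H(X) + H(Y) - H(X,Y)

Computing all quantities:
H(X) = 0.3002, H(Y) = 0.3010, H(X,Y) = 0.6004
H(X|Y) = 0.2993, H(Y|X) = 0.3002

Verification:
H(X) - H(X|Y) = 0.3002 - 0.2993 = 0.0009
H(Y) - H(Y|X) = 0.3010 - 0.3002 = 0.0009
H(X) + H(Y) - H(X,Y) = 0.3002 + 0.3010 - 0.6004 = 0.0009

All forms give I(X;Y) = 0.0009 dits. ✓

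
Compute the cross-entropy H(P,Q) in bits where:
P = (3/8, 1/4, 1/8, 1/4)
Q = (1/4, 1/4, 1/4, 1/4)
2.0000 bits

Cross-entropy: H(P,Q) = -Σ p(x) log q(x)

Alternatively: H(P,Q) = H(P) + D_KL(P||Q)
H(P) = 1.9056 bits
D_KL(P||Q) = 0.0944 bits

H(P,Q) = 1.9056 + 0.0944 = 2.0000 bits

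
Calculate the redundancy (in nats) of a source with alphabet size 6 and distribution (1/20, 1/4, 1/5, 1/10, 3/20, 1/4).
0.1121 nats

Redundancy measures how far a source is from maximum entropy:
R = H_max - H(X)

Maximum entropy for 6 symbols: H_max = log_e(6) = 1.7918 nats
Actual entropy: H(X) = 1.6796 nats
Redundancy: R = 1.7918 - 1.6796 = 0.1121 nats

This redundancy represents potential for compression: the source could be compressed by 0.1121 nats per symbol.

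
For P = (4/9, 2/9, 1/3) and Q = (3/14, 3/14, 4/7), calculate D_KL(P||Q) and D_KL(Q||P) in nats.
D_KL(P||Q) = 0.1526, D_KL(Q||P) = 0.1439

KL divergence is not symmetric: D_KL(P||Q) ≠ D_KL(Q||P) in general.

D_KL(P||Q) = 0.1526 nats
D_KL(Q||P) = 0.1439 nats

No, they are not equal!

This asymmetry is why KL divergence is not a true distance metric.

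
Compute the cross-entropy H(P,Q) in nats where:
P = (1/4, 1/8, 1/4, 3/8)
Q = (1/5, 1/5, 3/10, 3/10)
1.3560 nats

Cross-entropy: H(P,Q) = -Σ p(x) log q(x)

Alternatively: H(P,Q) = H(P) + D_KL(P||Q)
H(P) = 1.3209 nats
D_KL(P||Q) = 0.0351 nats

H(P,Q) = 1.3209 + 0.0351 = 1.3560 nats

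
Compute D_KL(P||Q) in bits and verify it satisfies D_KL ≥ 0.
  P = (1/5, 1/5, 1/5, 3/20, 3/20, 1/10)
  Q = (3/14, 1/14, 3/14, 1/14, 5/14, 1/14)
0.2786 bits

KL divergence satisfies the Gibbs inequality: D_KL(P||Q) ≥ 0 for all distributions P, Q.

D_KL(P||Q) = Σ p(x) log(p(x)/q(x))
Term by term:
  x=0: 1/5 × log_2[(1/5)/(3/14)] = -0.0199
  x=1: 1/5 × log_2[(1/5)/(1/14)] = 0.2971
  x=2: 1/5 × log_2[(1/5)/(3/14)] = -0.0199
  x=3: 3/20 × log_2[(3/20)/(1/14)] = 0.1606
  x=4: 3/20 × log_2[(3/20)/(5/14)] = -0.1877
  x=5: 1/10 × log_2[(1/10)/(1/14)] = 0.0485
D_KL(P||Q) = 0.2786 bits

D_KL(P||Q) = 0.2786 ≥ 0 ✓

This non-negativity is a fundamental property: relative entropy cannot be negative because it measures how different Q is from P.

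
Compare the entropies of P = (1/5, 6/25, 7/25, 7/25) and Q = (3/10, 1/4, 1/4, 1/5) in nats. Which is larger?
P

Computing entropies in nats:
H(P) = 1.3773
H(Q) = 1.3762

Distribution P has higher entropy.

Intuition: The distribution closer to uniform (more spread out) has higher entropy.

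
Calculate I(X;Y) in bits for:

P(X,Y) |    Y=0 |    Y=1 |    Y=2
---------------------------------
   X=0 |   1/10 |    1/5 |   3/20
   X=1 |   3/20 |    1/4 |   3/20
0.0041 bits

Mutual information: I(X;Y) = H(X) + H(Y) - H(X,Y)

Marginals:
P(X) = (9/20, 11/20), H(X) = 0.9928 bits
P(Y) = (1/4, 9/20, 3/10), H(Y) = 1.5395 bits

Joint entropy: H(X,Y) = 2.5282 bits

I(X;Y) = 0.9928 + 1.5395 - 2.5282 = 0.0041 bits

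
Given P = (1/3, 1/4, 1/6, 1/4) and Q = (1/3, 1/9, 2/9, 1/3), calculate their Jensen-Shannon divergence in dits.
0.0081 dits

Jensen-Shannon divergence is:
JSD(P||Q) = 0.5 × D_KL(P||M) + 0.5 × D_KL(Q||M)
where M = 0.5 × (P + Q) is the mixture distribution.

M = 0.5 × (1/3, 1/4, 1/6, 1/4) + 0.5 × (1/3, 1/9, 2/9, 1/3) = (1/3, 0.180556, 7/36, 7/24)

D_KL(P||M) = 0.0074 dits
D_KL(Q||M) = 0.0088 dits

JSD(P||Q) = 0.5 × 0.0074 + 0.5 × 0.0088 = 0.0081 dits

Unlike KL divergence, JSD is symmetric and bounded: 0 ≤ JSD ≤ log(2).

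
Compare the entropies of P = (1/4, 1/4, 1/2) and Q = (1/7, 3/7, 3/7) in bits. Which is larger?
P

Computing entropies in bits:
H(P) = 1.5000
H(Q) = 1.4488

Distribution P has higher entropy.

Intuition: The distribution closer to uniform (more spread out) has higher entropy.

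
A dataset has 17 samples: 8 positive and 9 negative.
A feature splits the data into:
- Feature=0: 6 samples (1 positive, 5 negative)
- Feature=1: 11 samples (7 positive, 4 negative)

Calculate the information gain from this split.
0.1562 bits

Information Gain = H(Y) - H(Y|Feature)

Before split:
P(positive) = 8/17 = 0.4706
H(Y) = 0.9975 bits

After split:
Feature=0: H = 0.6500 bits (weight = 6/17)
Feature=1: H = 0.9457 bits (weight = 11/17)
H(Y|Feature) = (6/17)×0.6500 + (11/17)×0.9457 = 0.8413 bits

Information Gain = 0.9975 - 0.8413 = 0.1562 bits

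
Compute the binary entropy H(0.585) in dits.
0.2947 dits

The binary entropy function is:
H(p) = -p log(p) - (1-p) log(1-p)

H(0.585) = -0.585 × log_10(0.585) - 0.415 × log_10(0.415)
H(0.585) = 0.2947 dits

Note: Binary entropy is maximized at p=0.5 (H=1 bit) and minimized at p=0 or p=1 (H=0).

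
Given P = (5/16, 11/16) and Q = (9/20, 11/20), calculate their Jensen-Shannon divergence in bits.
0.0145 bits

Jensen-Shannon divergence is:
JSD(P||Q) = 0.5 × D_KL(P||M) + 0.5 × D_KL(Q||M)
where M = 0.5 × (P + Q) is the mixture distribution.

M = 0.5 × (5/16, 11/16) + 0.5 × (9/20, 11/20) = (0.38125, 0.61875)

D_KL(P||M) = 0.0149 bits
D_KL(Q||M) = 0.0142 bits

JSD(P||Q) = 0.5 × 0.0149 + 0.5 × 0.0142 = 0.0145 bits

Unlike KL divergence, JSD is symmetric and bounded: 0 ≤ JSD ≤ log(2).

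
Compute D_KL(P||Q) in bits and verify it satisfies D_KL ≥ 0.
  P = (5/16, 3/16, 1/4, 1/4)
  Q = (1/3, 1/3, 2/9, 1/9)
0.1502 bits

KL divergence satisfies the Gibbs inequality: D_KL(P||Q) ≥ 0 for all distributions P, Q.

D_KL(P||Q) = Σ p(x) log(p(x)/q(x))
Term by term:
  x=0: 5/16 × log_2[(5/16)/(1/3)] = -0.0291
  x=1: 3/16 × log_2[(3/16)/(1/3)] = -0.1556
  x=2: 1/4 × log_2[(1/4)/(2/9)] = 0.0425
  x=3: 1/4 × log_2[(1/4)/(1/9)] = 0.2925
D_KL(P||Q) = 0.1502 bits

D_KL(P||Q) = 0.1502 ≥ 0 ✓

This non-negativity is a fundamental property: relative entropy cannot be negative because it measures how different Q is from P.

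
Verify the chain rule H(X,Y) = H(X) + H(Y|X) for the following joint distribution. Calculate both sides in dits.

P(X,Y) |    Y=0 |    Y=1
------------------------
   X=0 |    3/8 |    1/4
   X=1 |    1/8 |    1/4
H(X,Y) = 0.5737, H(X) = 0.2873, H(Y|X) = 0.2863 (all in dits)

Chain rule: H(X,Y) = H(X) + H(Y|X)

Left side — joint entropy directly:
H(X,Y) = -Σ p(x,y) log p(x,y) = 0.5737 dits

Right side — compute H(Y|X) from the conditional distributions:
P(X) = (5/8, 3/8), so H(X) = 0.2873 dits
H(Y|X) = Σ_x P(X=x) · H(Y|X=x):
  P(Y|X=0) = (3/5, 2/5), H(Y|X=0) = 0.2923, weight P(X=0) = 5/8
  P(Y|X=1) = (1/3, 2/3), H(Y|X=1) = 0.2764, weight P(X=1) = 3/8
H(Y|X) = 0.2863 dits

H(X) + H(Y|X) = 0.2873 + 0.2863 = 0.5737 dits

Both sides equal 0.5737 dits. ✓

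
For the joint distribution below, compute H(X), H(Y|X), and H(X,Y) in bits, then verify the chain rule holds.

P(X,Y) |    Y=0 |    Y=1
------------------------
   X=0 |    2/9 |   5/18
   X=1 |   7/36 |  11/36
H(X,Y) = 1.9776, H(X) = 1.0000, H(Y|X) = 0.9776 (all in bits)

Chain rule: H(X,Y) = H(X) + H(Y|X)

Left side — joint entropy directly:
H(X,Y) = -Σ p(x,y) log p(x,y) = 1.9776 bits

Right side — compute H(Y|X) from the conditional distributions:
P(X) = (1/2, 1/2), so H(X) = 1.0000 bits
H(Y|X) = Σ_x P(X=x) · H(Y|X=x):
  P(Y|X=0) = (4/9, 5/9), H(Y|X=0) = 0.9911, weight P(X=0) = 1/2
  P(Y|X=1) = (7/18, 11/18), H(Y|X=1) = 0.9641, weight P(X=1) = 1/2
H(Y|X) = 0.9776 bits

H(X) + H(Y|X) = 1.0000 + 0.9776 = 1.9776 bits

Both sides equal 1.9776 bits. ✓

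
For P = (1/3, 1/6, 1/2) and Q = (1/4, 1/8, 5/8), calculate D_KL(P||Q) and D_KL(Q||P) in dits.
D_KL(P||Q) = 0.0140, D_KL(Q||P) = 0.0137

KL divergence is not symmetric: D_KL(P||Q) ≠ D_KL(Q||P) in general.

D_KL(P||Q) = 0.0140 dits
D_KL(Q||P) = 0.0137 dits

No, they are not equal!

This asymmetry is why KL divergence is not a true distance metric.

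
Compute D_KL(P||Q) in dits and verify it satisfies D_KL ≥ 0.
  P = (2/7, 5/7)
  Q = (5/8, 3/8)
0.1028 dits

KL divergence satisfies the Gibbs inequality: D_KL(P||Q) ≥ 0 for all distributions P, Q.

D_KL(P||Q) = Σ p(x) log(p(x)/q(x))
Term by term:
  x=0: 2/7 × log_10[(2/7)/(5/8)] = -0.0971
  x=1: 5/7 × log_10[(5/7)/(3/8)] = 0.1999
D_KL(P||Q) = 0.1028 dits

D_KL(P||Q) = 0.1028 ≥ 0 ✓

This non-negativity is a fundamental property: relative entropy cannot be negative because it measures how different Q is from P.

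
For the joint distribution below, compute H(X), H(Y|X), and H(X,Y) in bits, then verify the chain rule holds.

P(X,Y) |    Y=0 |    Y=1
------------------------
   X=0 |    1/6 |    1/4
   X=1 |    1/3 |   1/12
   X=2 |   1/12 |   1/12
H(X,Y) = 2.3554, H(X) = 1.4834, H(Y|X) = 0.8720 (all in bits)

Chain rule: H(X,Y) = H(X) + H(Y|X)

Left side — joint entropy directly:
H(X,Y) = -Σ p(x,y) log p(x,y) = 2.3554 bits

Right side — compute H(Y|X) from the conditional distributions:
P(X) = (5/12, 5/12, 1/6), so H(X) = 1.4834 bits
H(Y|X) = Σ_x P(X=x) · H(Y|X=x):
  P(Y|X=0) = (2/5, 3/5), H(Y|X=0) = 0.9710, weight P(X=0) = 5/12
  P(Y|X=1) = (4/5, 1/5), H(Y|X=1) = 0.7219, weight P(X=1) = 5/12
  P(Y|X=2) = (1/2, 1/2), H(Y|X=2) = 1.0000, weight P(X=2) = 1/6
H(Y|X) = 0.8720 bits

H(X) + H(Y|X) = 1.4834 + 0.8720 = 2.3554 bits

Both sides equal 2.3554 bits. ✓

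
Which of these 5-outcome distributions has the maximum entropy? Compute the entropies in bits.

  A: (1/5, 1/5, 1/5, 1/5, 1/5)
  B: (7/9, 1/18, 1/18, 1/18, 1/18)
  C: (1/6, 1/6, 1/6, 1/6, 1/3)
A

For a discrete distribution over n outcomes, entropy is maximized by the uniform distribution.

Computing entropies:
H(A) = 2.3219 bits
H(B) = 1.2086 bits
H(C) = 2.2516 bits

The uniform distribution (where all probabilities equal 1/5) achieves the maximum entropy of log_2(5) = 2.3219 bits.

Distribution A has the highest entropy.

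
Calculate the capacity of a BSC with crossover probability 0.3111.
0.1056 bits

For a binary symmetric channel (BSC) with error probability p:
Capacity C = 1 - H(p) bits per symbol

where H(p) = -p log₂(p) - (1-p) log₂(1-p) is the binary entropy function.

H(0.3111) = 0.8944 bits
C = 1 - 0.8944 = 0.1056 bits per symbol

This means we can reliably transmit up to 0.1056 bits of information per channel use.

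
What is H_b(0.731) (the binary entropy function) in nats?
0.5823 nats

The binary entropy function is:
H(p) = -p log(p) - (1-p) log(1-p)

H(0.731) = -0.731 × log_e(0.731) - 0.269 × log_e(0.269)
H(0.731) = 0.5823 nats

Note: Binary entropy is maximized at p=0.5 (H=1 bit) and minimized at p=0 or p=1 (H=0).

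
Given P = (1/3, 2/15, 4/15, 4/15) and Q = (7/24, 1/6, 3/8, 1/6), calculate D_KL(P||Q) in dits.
0.0214 dits

KL divergence: D_KL(P||Q) = Σ p(x) log(p(x)/q(x))

Computing term by term:
  x=0: 1/3 × log_10[(1/3)/(7/24)] = 1/3 × 0.0580 = 0.0193
  x=1: 2/15 × log_10[(2/15)/(1/6)] = 2/15 × -0.0969 = -0.0129
  x=2: 4/15 × log_10[(4/15)/(3/8)] = 4/15 × -0.1481 = -0.0395
  x=3: 4/15 × log_10[(4/15)/(1/6)] = 4/15 × 0.2041 = 0.0544

D_KL(P||Q) = 0.0214 dits

Note: KL divergence is always non-negative and equals 0 iff P = Q.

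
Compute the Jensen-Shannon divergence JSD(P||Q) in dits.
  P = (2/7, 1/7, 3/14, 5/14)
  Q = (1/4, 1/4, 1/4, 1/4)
0.0058 dits

Jensen-Shannon divergence is:
JSD(P||Q) = 0.5 × D_KL(P||M) + 0.5 × D_KL(Q||M)
where M = 0.5 × (P + Q) is the mixture distribution.

M = 0.5 × (2/7, 1/7, 3/14, 5/14) + 0.5 × (1/4, 1/4, 1/4, 1/4) = (0.267857, 0.196429, 0.232143, 0.303571)

D_KL(P||M) = 0.0060 dits
D_KL(Q||M) = 0.0057 dits

JSD(P||Q) = 0.5 × 0.0060 + 0.5 × 0.0057 = 0.0058 dits

Unlike KL divergence, JSD is symmetric and bounded: 0 ≤ JSD ≤ log(2).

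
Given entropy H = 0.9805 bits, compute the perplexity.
1.9731

Perplexity is 2^H (or exp(H) for natural log).

H = 0.9805 bits
Perplexity = 2^0.9805 = 1.9731

Interpretation: The model's uncertainty is equivalent to choosing uniformly among 2.0 options.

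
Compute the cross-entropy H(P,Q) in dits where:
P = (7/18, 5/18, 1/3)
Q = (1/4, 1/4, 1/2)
0.5017 dits

Cross-entropy: H(P,Q) = -Σ p(x) log q(x)

Alternatively: H(P,Q) = H(P) + D_KL(P||Q)
H(P) = 0.4731 dits
D_KL(P||Q) = 0.0286 dits

H(P,Q) = 0.4731 + 0.0286 = 0.5017 dits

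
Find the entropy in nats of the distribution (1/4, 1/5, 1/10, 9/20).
1.2580 nats

Shannon entropy is H(X) = -Σ p(x) log p(x).

For P = (1/4, 1/5, 1/10, 9/20):
H = -1/4 × log_e(1/4) -1/5 × log_e(1/5) -1/10 × log_e(1/10) -9/20 × log_e(9/20)
H = 1.2580 nats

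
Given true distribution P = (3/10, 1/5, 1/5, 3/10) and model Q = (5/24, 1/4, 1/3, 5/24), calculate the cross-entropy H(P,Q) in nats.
1.4382 nats

Cross-entropy: H(P,Q) = -Σ p(x) log q(x)

Alternatively: H(P,Q) = H(P) + D_KL(P||Q)
H(P) = 1.3662 nats
D_KL(P||Q) = 0.0720 nats

H(P,Q) = 1.3662 + 0.0720 = 1.4382 nats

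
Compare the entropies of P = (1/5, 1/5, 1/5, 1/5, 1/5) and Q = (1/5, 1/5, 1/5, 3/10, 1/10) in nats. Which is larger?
P

Computing entropies in nats:
H(P) = 1.6094
H(Q) = 1.5571

Distribution P has higher entropy.

Intuition: The distribution closer to uniform (more spread out) has higher entropy.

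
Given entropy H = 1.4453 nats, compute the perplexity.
4.2431

Perplexity is e^H (or exp(H) for natural log).

H = 1.4453 nats
Perplexity = e^1.4453 = 4.2431

Interpretation: The model's uncertainty is equivalent to choosing uniformly among 4.2 options.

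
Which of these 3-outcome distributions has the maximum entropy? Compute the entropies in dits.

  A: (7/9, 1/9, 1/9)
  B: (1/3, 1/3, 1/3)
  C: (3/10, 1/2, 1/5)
B

For a discrete distribution over n outcomes, entropy is maximized by the uniform distribution.

Computing entropies:
H(A) = 0.2969 dits
H(B) = 0.4771 dits
H(C) = 0.4472 dits

The uniform distribution (where all probabilities equal 1/3) achieves the maximum entropy of log_10(3) = 0.4771 dits.

Distribution B has the highest entropy.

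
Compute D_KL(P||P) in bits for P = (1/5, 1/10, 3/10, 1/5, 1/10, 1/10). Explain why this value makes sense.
0.0000 bits

KL divergence satisfies the Gibbs inequality: D_KL(P||Q) ≥ 0 for all distributions P, Q.

D_KL(P||Q) = Σ p(x) log(p(x)/q(x))
Each term is p(x) × log_2(p(x)/p(x)) = p(x) × log_2(1) = 0, so the sum is 0.
D_KL(P||Q) = 0.0000 bits

When P = Q, the KL divergence is exactly 0, as there is no 'divergence' between identical distributions.

This non-negativity is a fundamental property: relative entropy cannot be negative because it measures how different Q is from P.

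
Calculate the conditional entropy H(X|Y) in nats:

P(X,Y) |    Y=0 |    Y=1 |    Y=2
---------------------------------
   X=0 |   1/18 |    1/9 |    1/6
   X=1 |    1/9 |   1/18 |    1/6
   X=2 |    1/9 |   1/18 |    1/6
1.0734 nats

Using the chain rule: H(X|Y) = H(X,Y) - H(Y)

First, compute H(X,Y) = 2.1100 nats

Marginal P(Y) = (5/18, 2/9, 1/2)
H(Y) = 1.0366 nats

H(X|Y) = H(X,Y) - H(Y) = 2.1100 - 1.0366 = 1.0734 nats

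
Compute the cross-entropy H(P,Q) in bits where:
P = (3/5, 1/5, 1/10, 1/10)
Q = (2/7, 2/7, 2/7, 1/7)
1.9074 bits

Cross-entropy: H(P,Q) = -Σ p(x) log q(x)

Alternatively: H(P,Q) = H(P) + D_KL(P||Q)
H(P) = 1.5710 bits
D_KL(P||Q) = 0.3364 bits

H(P,Q) = 1.5710 + 0.3364 = 1.9074 bits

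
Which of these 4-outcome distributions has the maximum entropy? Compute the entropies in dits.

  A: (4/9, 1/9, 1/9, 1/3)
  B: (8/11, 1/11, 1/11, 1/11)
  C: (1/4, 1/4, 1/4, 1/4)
C

For a discrete distribution over n outcomes, entropy is maximized by the uniform distribution.

Computing entropies:
H(A) = 0.5276 dits
H(B) = 0.3846 dits
H(C) = 0.6021 dits

The uniform distribution (where all probabilities equal 1/4) achieves the maximum entropy of log_10(4) = 0.6021 dits.

Distribution C has the highest entropy.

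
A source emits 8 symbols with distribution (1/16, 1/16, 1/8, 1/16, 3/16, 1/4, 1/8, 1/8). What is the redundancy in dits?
0.0518 dits

Redundancy measures how far a source is from maximum entropy:
R = H_max - H(X)

Maximum entropy for 8 symbols: H_max = log_10(8) = 0.9031 dits
Actual entropy: H(X) = 0.8513 dits
Redundancy: R = 0.9031 - 0.8513 = 0.0518 dits

This redundancy represents potential for compression: the source could be compressed by 0.0518 dits per symbol.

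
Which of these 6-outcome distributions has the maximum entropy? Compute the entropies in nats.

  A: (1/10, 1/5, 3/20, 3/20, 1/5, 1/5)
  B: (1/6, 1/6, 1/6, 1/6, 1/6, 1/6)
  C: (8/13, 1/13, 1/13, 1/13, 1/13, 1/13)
B

For a discrete distribution over n outcomes, entropy is maximized by the uniform distribution.

Computing entropies:
H(A) = 1.7651 nats
H(B) = 1.7918 nats
H(C) = 1.2853 nats

The uniform distribution (where all probabilities equal 1/6) achieves the maximum entropy of log_e(6) = 1.7918 nats.

Distribution B has the highest entropy.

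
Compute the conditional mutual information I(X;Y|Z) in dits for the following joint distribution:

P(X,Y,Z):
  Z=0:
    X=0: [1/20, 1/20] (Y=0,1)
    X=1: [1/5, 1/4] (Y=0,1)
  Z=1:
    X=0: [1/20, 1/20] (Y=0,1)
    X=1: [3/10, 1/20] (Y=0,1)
0.0113 dits

Conditional mutual information: I(X;Y|Z) = H(X|Z) + H(Y|Z) - H(X,Y|Z)

H(Z) = 0.2989
H(X,Z) = 0.5156 → H(X|Z) = 0.2168
H(Y,Z) = 0.5670 → H(Y|Z) = 0.2681
H(X,Y,Z) = 0.7724 → H(X,Y|Z) = 0.4736

I(X;Y|Z) = 0.2168 + 0.2681 - 0.4736 = 0.0113 dits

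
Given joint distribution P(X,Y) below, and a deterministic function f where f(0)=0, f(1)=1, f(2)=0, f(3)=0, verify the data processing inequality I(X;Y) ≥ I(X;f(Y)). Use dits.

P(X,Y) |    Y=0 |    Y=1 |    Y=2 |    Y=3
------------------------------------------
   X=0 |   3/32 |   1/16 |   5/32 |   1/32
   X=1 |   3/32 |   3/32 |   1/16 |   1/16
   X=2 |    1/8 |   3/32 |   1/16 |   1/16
I(X;Y) = 0.0183, I(X;f(Y)) = 0.0031, inequality holds: 0.0183 ≥ 0.0031

Data Processing Inequality: For any Markov chain X → Y → Z, we have I(X;Y) ≥ I(X;Z).

Here Z = f(Y) is a deterministic function of Y, forming X → Y → Z.

Original I(X;Y) = 0.0183 dits

After applying f:
P(X,Z) where Z=f(Y):
- P(X,Z=0) = P(X,Y=0) + P(X,Y=2) + P(X,Y=3)
- P(X,Z=1) = P(X,Y=1)

I(X;Z) = I(X;f(Y)) = 0.0031 dits

Verification: 0.0183 ≥ 0.0031 ✓

Information cannot be created by processing; the function f can only lose information about X.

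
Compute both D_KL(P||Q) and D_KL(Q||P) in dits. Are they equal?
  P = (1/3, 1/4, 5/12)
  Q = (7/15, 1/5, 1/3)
D_KL(P||Q) = 0.0159, D_KL(Q||P) = 0.0165

KL divergence is not symmetric: D_KL(P||Q) ≠ D_KL(Q||P) in general.

D_KL(P||Q) = 0.0159 dits
D_KL(Q||P) = 0.0165 dits

No, they are not equal!

This asymmetry is why KL divergence is not a true distance metric.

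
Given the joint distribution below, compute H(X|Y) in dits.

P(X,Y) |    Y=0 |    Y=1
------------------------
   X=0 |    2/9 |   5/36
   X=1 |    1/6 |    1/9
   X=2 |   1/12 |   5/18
0.4441 dits

Using the chain rule: H(X|Y) = H(X,Y) - H(Y)

First, compute H(X,Y) = 0.7444 dits

Marginal P(Y) = (17/36, 19/36)
H(Y) = 0.3004 dits

H(X|Y) = H(X,Y) - H(Y) = 0.7444 - 0.3004 = 0.4441 dits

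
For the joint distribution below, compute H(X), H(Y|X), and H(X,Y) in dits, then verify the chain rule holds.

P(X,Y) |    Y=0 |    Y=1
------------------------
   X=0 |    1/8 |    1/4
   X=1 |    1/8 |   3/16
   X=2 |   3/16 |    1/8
H(X,Y) = 0.7618, H(X) = 0.4755, H(Y|X) = 0.2863 (all in dits)

Chain rule: H(X,Y) = H(X) + H(Y|X)

Left side — joint entropy directly:
H(X,Y) = -Σ p(x,y) log p(x,y) = 0.7618 dits

Right side — compute H(Y|X) from the conditional distributions:
P(X) = (3/8, 5/16, 5/16), so H(X) = 0.4755 dits
H(Y|X) = Σ_x P(X=x) · H(Y|X=x):
  P(Y|X=0) = (1/3, 2/3), H(Y|X=0) = 0.2764, weight P(X=0) = 3/8
  P(Y|X=1) = (2/5, 3/5), H(Y|X=1) = 0.2923, weight P(X=1) = 5/16
  P(Y|X=2) = (3/5, 2/5), H(Y|X=2) = 0.2923, weight P(X=2) = 5/16
H(Y|X) = 0.2863 dits

H(X) + H(Y|X) = 0.4755 + 0.2863 = 0.7618 dits

Both sides equal 0.7618 dits. ✓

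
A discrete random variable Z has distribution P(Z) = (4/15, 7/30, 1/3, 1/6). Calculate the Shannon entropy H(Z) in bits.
1.9575 bits

Shannon entropy is H(X) = -Σ p(x) log p(x).

For P = (4/15, 7/30, 1/3, 1/6):
H = -4/15 × log_2(4/15) -7/30 × log_2(7/30) -1/3 × log_2(1/3) -1/6 × log_2(1/6)
H = 1.9575 bits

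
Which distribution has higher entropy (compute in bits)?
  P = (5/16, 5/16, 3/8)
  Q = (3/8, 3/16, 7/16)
P

Computing entropies in bits:
H(P) = 1.5794
H(Q) = 1.5052

Distribution P has higher entropy.

Intuition: The distribution closer to uniform (more spread out) has higher entropy.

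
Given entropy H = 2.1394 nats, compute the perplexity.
8.4943

Perplexity is e^H (or exp(H) for natural log).

H = 2.1394 nats
Perplexity = e^2.1394 = 8.4943

Interpretation: The model's uncertainty is equivalent to choosing uniformly among 8.5 options.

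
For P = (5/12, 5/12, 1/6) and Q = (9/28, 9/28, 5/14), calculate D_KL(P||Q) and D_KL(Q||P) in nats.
D_KL(P||Q) = 0.0892, D_KL(Q||P) = 0.1054

KL divergence is not symmetric: D_KL(P||Q) ≠ D_KL(Q||P) in general.

D_KL(P||Q) = 0.0892 nats
D_KL(Q||P) = 0.1054 nats

No, they are not equal!

This asymmetry is why KL divergence is not a true distance metric.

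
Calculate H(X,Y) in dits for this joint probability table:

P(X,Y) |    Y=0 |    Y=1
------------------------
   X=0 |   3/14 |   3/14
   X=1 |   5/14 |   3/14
0.5898 dits

Joint entropy is H(X,Y) = -Σ_{x,y} p(x,y) log p(x,y).

Summing over all non-zero entries:
H(X,Y) = -[3/14·log_10(3/14) + 3/14·log_10(3/14) + 5/14·log_10(5/14) + 3/14·log_10(3/14)]
H(X,Y) = 0.5898 dits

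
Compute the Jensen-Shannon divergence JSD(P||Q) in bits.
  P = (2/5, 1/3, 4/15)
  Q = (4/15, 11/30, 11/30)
0.0160 bits

Jensen-Shannon divergence is:
JSD(P||Q) = 0.5 × D_KL(P||M) + 0.5 × D_KL(Q||M)
where M = 0.5 × (P + Q) is the mixture distribution.

M = 0.5 × (2/5, 1/3, 4/15) + 0.5 × (4/15, 11/30, 11/30) = (1/3, 7/20, 0.316667)

D_KL(P||M) = 0.0156 bits
D_KL(Q||M) = 0.0163 bits

JSD(P||Q) = 0.5 × 0.0156 + 0.5 × 0.0163 = 0.0160 bits

Unlike KL divergence, JSD is symmetric and bounded: 0 ≤ JSD ≤ log(2).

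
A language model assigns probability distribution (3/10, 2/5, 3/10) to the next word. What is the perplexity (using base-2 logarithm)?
2.9710

Perplexity is 2^H (or exp(H) for natural log).

First, H = -Σ p log p = 1.5710 bits
Perplexity = 2^1.5710 = 2.9710

Interpretation: The model's uncertainty is equivalent to choosing uniformly among 3.0 options.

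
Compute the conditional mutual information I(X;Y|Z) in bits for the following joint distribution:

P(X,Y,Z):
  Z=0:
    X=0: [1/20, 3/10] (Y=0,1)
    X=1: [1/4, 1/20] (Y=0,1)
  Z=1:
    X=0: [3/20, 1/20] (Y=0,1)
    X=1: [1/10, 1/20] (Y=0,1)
0.2472 bits

Conditional mutual information: I(X;Y|Z) = H(X|Z) + H(Y|Z) - H(X,Y|Z)

H(Z) = 0.9341
H(X,Z) = 1.9261 → H(X|Z) = 0.9921
H(Y,Z) = 1.8834 → H(Y|Z) = 0.9493
H(X,Y,Z) = 2.6282 → H(X,Y|Z) = 1.6941

I(X;Y|Z) = 0.9921 + 0.9493 - 1.6941 = 0.2472 bits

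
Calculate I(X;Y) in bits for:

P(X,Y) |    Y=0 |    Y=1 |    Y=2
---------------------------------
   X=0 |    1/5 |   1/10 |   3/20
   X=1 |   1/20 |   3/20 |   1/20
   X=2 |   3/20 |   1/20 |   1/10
0.1017 bits

Mutual information: I(X;Y) = H(X) + H(Y) - H(X,Y)

Marginals:
P(X) = (9/20, 1/4, 3/10), H(X) = 1.5395 bits
P(Y) = (2/5, 3/10, 3/10), H(Y) = 1.5710 bits

Joint entropy: H(X,Y) = 3.0087 bits

I(X;Y) = 1.5395 + 1.5710 - 3.0087 = 0.1017 bits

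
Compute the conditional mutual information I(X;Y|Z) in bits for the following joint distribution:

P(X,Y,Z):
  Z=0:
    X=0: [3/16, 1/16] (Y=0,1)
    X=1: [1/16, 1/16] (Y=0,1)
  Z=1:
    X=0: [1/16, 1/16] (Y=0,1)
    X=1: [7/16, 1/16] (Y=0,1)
0.0710 bits

Conditional mutual information: I(X;Y|Z) = H(X|Z) + H(Y|Z) - H(X,Y|Z)

H(Z) = 0.9544
H(X,Z) = 1.7500 → H(X|Z) = 0.7956
H(Y,Z) = 1.7500 → H(Y|Z) = 0.7956
H(X,Y,Z) = 2.4746 → H(X,Y|Z) = 1.5202

I(X;Y|Z) = 0.7956 + 0.7956 - 1.5202 = 0.0710 bits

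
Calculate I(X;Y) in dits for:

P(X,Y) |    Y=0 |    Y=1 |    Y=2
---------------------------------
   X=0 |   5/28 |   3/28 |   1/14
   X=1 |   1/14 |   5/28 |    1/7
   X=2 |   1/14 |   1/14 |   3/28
0.0229 dits

Mutual information: I(X;Y) = H(X) + H(Y) - H(X,Y)

Marginals:
P(X) = (5/14, 11/28, 1/4), H(X) = 0.4696 dits
P(Y) = (9/28, 5/14, 9/28), H(Y) = 0.4766 dits

Joint entropy: H(X,Y) = 0.9233 dits

I(X;Y) = 0.4696 + 0.4766 - 0.9233 = 0.0229 dits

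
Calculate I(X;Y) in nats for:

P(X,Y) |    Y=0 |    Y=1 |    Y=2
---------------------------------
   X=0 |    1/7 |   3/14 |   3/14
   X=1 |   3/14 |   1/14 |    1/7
0.0415 nats

Mutual information: I(X;Y) = H(X) + H(Y) - H(X,Y)

Marginals:
P(X) = (4/7, 3/7), H(X) = 0.6829 nats
P(Y) = (5/14, 2/7, 5/14), H(Y) = 1.0934 nats

Joint entropy: H(X,Y) = 1.7348 nats

I(X;Y) = 0.6829 + 1.0934 - 1.7348 = 0.0415 nats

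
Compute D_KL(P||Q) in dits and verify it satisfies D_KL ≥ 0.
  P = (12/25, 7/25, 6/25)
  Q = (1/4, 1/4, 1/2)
0.0733 dits

KL divergence satisfies the Gibbs inequality: D_KL(P||Q) ≥ 0 for all distributions P, Q.

D_KL(P||Q) = Σ p(x) log(p(x)/q(x))
Term by term:
  x=0: 12/25 × log_10[(12/25)/(1/4)] = 0.1360
  x=1: 7/25 × log_10[(7/25)/(1/4)] = 0.0138
  x=2: 6/25 × log_10[(6/25)/(1/2)] = -0.0765
D_KL(P||Q) = 0.0733 dits

D_KL(P||Q) = 0.0733 ≥ 0 ✓

This non-negativity is a fundamental property: relative entropy cannot be negative because it measures how different Q is from P.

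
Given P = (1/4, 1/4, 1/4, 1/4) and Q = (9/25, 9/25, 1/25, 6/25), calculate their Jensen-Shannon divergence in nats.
0.0524 nats

Jensen-Shannon divergence is:
JSD(P||Q) = 0.5 × D_KL(P||M) + 0.5 × D_KL(Q||M)
where M = 0.5 × (P + Q) is the mixture distribution.

M = 0.5 × (1/4, 1/4, 1/4, 1/4) + 0.5 × (9/25, 9/25, 1/25, 6/25) = (0.305, 0.305, 0.145, 0.245)

D_KL(P||M) = 0.0418 nats
D_KL(Q||M) = 0.0629 nats

JSD(P||Q) = 0.5 × 0.0418 + 0.5 × 0.0629 = 0.0524 nats

Unlike KL divergence, JSD is symmetric and bounded: 0 ≤ JSD ≤ log(2).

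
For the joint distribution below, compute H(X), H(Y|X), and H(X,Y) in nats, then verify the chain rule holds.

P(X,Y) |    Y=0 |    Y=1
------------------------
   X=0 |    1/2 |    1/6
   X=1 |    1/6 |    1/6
H(X,Y) = 1.2425, H(X) = 0.6365, H(Y|X) = 0.6059 (all in nats)

Chain rule: H(X,Y) = H(X) + H(Y|X)

Left side — joint entropy directly:
H(X,Y) = -Σ p(x,y) log p(x,y) = 1.2425 nats

Right side — compute H(Y|X) from the conditional distributions:
P(X) = (2/3, 1/3), so H(X) = 0.6365 nats
H(Y|X) = Σ_x P(X=x) · H(Y|X=x):
  P(Y|X=0) = (3/4, 1/4), H(Y|X=0) = 0.5623, weight P(X=0) = 2/3
  P(Y|X=1) = (1/2, 1/2), H(Y|X=1) = 0.6931, weight P(X=1) = 1/3
H(Y|X) = 0.6059 nats

H(X) + H(Y|X) = 0.6365 + 0.6059 = 1.2425 nats

Both sides equal 1.2425 nats. ✓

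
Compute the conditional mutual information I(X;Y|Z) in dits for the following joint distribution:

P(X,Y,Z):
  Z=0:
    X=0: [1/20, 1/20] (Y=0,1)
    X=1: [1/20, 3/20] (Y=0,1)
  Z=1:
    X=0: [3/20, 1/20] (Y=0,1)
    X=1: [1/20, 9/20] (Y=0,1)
0.0664 dits

Conditional mutual information: I(X;Y|Z) = H(X|Z) + H(Y|Z) - H(X,Y|Z)

H(Z) = 0.2653
H(X,Z) = 0.5301 → H(X|Z) = 0.2648
H(Y,Z) = 0.5301 → H(Y|Z) = 0.2648
H(X,Y,Z) = 0.7285 → H(X,Y|Z) = 0.4632

I(X;Y|Z) = 0.2648 + 0.2648 - 0.4632 = 0.0664 dits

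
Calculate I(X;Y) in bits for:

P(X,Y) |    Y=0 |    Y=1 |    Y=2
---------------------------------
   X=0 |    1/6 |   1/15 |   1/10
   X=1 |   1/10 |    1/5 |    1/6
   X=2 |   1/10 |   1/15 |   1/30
0.0789 bits

Mutual information: I(X;Y) = H(X) + H(Y) - H(X,Y)

Marginals:
P(X) = (1/3, 7/15, 1/5), H(X) = 1.5058 bits
P(Y) = (11/30, 1/3, 3/10), H(Y) = 1.5801 bits

Joint entropy: H(X,Y) = 3.0071 bits

I(X;Y) = 1.5058 + 1.5801 - 3.0071 = 0.0789 bits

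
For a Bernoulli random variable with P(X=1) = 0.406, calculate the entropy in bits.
0.9744 bits

The binary entropy function is:
H(p) = -p log(p) - (1-p) log(1-p)

H(0.406) = -0.406 × log_2(0.406) - 0.594 × log_2(0.594)
H(0.406) = 0.9744 bits

Note: Binary entropy is maximized at p=0.5 (H=1 bit) and minimized at p=0 or p=1 (H=0).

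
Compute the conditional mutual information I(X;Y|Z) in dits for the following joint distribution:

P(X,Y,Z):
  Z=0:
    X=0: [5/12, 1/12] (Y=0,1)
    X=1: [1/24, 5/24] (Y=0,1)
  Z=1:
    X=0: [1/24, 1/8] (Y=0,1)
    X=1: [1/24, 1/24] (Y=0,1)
0.0742 dits

Conditional mutual information: I(X;Y|Z) = H(X|Z) + H(Y|Z) - H(X,Y|Z)

H(Z) = 0.2442
H(X,Z) = 0.5207 → H(X|Z) = 0.2764
H(Y,Z) = 0.5310 → H(Y|Z) = 0.2868
H(X,Y,Z) = 0.7332 → H(X,Y|Z) = 0.4890

I(X;Y|Z) = 0.2764 + 0.2868 - 0.4890 = 0.0742 dits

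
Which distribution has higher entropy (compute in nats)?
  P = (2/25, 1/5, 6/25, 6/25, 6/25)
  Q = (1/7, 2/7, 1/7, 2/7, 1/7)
P

Computing entropies in nats:
H(P) = 1.5515
H(Q) = 1.5498

Distribution P has higher entropy.

Intuition: The distribution closer to uniform (more spread out) has higher entropy.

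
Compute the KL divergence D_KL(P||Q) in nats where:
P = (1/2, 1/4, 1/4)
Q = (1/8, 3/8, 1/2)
0.4185 nats

KL divergence: D_KL(P||Q) = Σ p(x) log(p(x)/q(x))

Computing term by term:
  x=0: 1/2 × log_e[(1/2)/(1/8)] = 1/2 × 1.3863 = 0.6931
  x=1: 1/4 × log_e[(1/4)/(3/8)] = 1/4 × -0.4055 = -0.1014
  x=2: 1/4 × log_e[(1/4)/(1/2)] = 1/4 × -0.6931 = -0.1733

D_KL(P||Q) = 0.4185 nats

Note: KL divergence is always non-negative and equals 0 iff P = Q.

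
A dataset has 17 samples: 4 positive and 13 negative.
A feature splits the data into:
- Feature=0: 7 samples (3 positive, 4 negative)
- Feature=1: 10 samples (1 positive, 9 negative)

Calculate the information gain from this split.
0.1056 bits

Information Gain = H(Y) - H(Y|Feature)

Before split:
P(positive) = 4/17 = 0.2353
H(Y) = 0.7871 bits

After split:
Feature=0: H = 0.9852 bits (weight = 7/17)
Feature=1: H = 0.4690 bits (weight = 10/17)
H(Y|Feature) = (7/17)×0.9852 + (10/17)×0.4690 = 0.6816 bits

Information Gain = 0.7871 - 0.6816 = 0.1056 bits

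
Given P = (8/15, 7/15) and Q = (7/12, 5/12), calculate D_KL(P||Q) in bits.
0.0073 bits

KL divergence: D_KL(P||Q) = Σ p(x) log(p(x)/q(x))

Computing term by term:
  x=0: 8/15 × log_2[(8/15)/(7/12)] = 8/15 × -0.1293 = -0.0690
  x=1: 7/15 × log_2[(7/15)/(5/12)] = 7/15 × 0.1635 = 0.0763

D_KL(P||Q) = 0.0073 bits

Note: KL divergence is always non-negative and equals 0 iff P = Q.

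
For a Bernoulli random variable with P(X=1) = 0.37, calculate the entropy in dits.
0.2862 dits

The binary entropy function is:
H(p) = -p log(p) - (1-p) log(1-p)

H(0.37) = -0.37 × log_10(0.37) - 0.63 × log_10(0.63)
H(0.37) = 0.2862 dits

Note: Binary entropy is maximized at p=0.5 (H=1 bit) and minimized at p=0 or p=1 (H=0).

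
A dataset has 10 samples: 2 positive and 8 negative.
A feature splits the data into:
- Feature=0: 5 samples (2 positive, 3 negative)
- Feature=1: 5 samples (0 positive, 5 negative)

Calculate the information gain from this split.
0.2365 bits

Information Gain = H(Y) - H(Y|Feature)

Before split:
P(positive) = 2/10 = 0.2000
H(Y) = 0.7219 bits

After split:
Feature=0: H = 0.9710 bits (weight = 5/10)
Feature=1: H = 0.0000 bits (weight = 5/10)
H(Y|Feature) = (5/10)×0.9710 + (5/10)×0.0000 = 0.4855 bits

Information Gain = 0.7219 - 0.4855 = 0.2365 bits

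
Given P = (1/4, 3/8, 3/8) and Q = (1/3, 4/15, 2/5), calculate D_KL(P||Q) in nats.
0.0317 nats

KL divergence: D_KL(P||Q) = Σ p(x) log(p(x)/q(x))

Computing term by term:
  x=0: 1/4 × log_e[(1/4)/(1/3)] = 1/4 × -0.2877 = -0.0719
  x=1: 3/8 × log_e[(3/8)/(4/15)] = 3/8 × 0.3409 = 0.1278
  x=2: 3/8 × log_e[(3/8)/(2/5)] = 3/8 × -0.0645 = -0.0242

D_KL(P||Q) = 0.0317 nats

Note: KL divergence is always non-negative and equals 0 iff P = Q.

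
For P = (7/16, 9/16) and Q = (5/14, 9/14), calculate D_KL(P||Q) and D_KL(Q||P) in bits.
D_KL(P||Q) = 0.0197, D_KL(Q||P) = 0.0193

KL divergence is not symmetric: D_KL(P||Q) ≠ D_KL(Q||P) in general.

D_KL(P||Q) = 0.0197 bits
D_KL(Q||P) = 0.0193 bits

No, they are not equal!

This asymmetry is why KL divergence is not a true distance metric.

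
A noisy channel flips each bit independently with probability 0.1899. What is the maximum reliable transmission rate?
0.2987 bits

For a binary symmetric channel (BSC) with error probability p:
Capacity C = 1 - H(p) bits per symbol

where H(p) = -p log₂(p) - (1-p) log₂(1-p) is the binary entropy function.

H(0.1899) = 0.7013 bits
C = 1 - 0.7013 = 0.2987 bits per symbol

This means we can reliably transmit up to 0.2987 bits of information per channel use.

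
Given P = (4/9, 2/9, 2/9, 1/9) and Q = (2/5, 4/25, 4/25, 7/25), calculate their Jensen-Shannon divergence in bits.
0.0354 bits

Jensen-Shannon divergence is:
JSD(P||Q) = 0.5 × D_KL(P||M) + 0.5 × D_KL(Q||M)
where M = 0.5 × (P + Q) is the mixture distribution.

M = 0.5 × (4/9, 2/9, 2/9, 1/9) + 0.5 × (2/5, 4/25, 4/25, 7/25) = (0.422222, 0.191111, 0.191111, 0.195556)

D_KL(P||M) = 0.0390 bits
D_KL(Q||M) = 0.0318 bits

JSD(P||Q) = 0.5 × 0.0390 + 0.5 × 0.0318 = 0.0354 bits

Unlike KL divergence, JSD is symmetric and bounded: 0 ≤ JSD ≤ log(2).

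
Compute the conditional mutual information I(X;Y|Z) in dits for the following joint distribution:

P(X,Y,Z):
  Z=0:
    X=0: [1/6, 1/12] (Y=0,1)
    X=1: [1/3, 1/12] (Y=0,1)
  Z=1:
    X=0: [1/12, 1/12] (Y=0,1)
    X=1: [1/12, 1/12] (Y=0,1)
0.0032 dits

Conditional mutual information: I(X;Y|Z) = H(X|Z) + H(Y|Z) - H(X,Y|Z)

H(Z) = 0.2764
H(X,Z) = 0.5683 → H(X|Z) = 0.2919
H(Y,Z) = 0.5396 → H(Y|Z) = 0.2632
H(X,Y,Z) = 0.8283 → H(X,Y|Z) = 0.5519

I(X;Y|Z) = 0.2919 + 0.2632 - 0.5519 = 0.0032 dits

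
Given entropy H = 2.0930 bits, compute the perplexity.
4.2663

Perplexity is 2^H (or exp(H) for natural log).

H = 2.0930 bits
Perplexity = 2^2.0930 = 4.2663

Interpretation: The model's uncertainty is equivalent to choosing uniformly among 4.3 options.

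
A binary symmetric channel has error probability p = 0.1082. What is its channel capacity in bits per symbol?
0.5055 bits

For a binary symmetric channel (BSC) with error probability p:
Capacity C = 1 - H(p) bits per symbol

where H(p) = -p log₂(p) - (1-p) log₂(1-p) is the binary entropy function.

H(0.1082) = 0.4945 bits
C = 1 - 0.4945 = 0.5055 bits per symbol

This means we can reliably transmit up to 0.5055 bits of information per channel use.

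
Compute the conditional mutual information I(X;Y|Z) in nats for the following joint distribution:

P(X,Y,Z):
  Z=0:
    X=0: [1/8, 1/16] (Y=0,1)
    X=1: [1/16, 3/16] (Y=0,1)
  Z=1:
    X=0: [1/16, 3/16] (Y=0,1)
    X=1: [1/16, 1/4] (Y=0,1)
0.0398 nats

Conditional mutual information: I(X;Y|Z) = H(X|Z) + H(Y|Z) - H(X,Y|Z)

H(Z) = 0.6853
H(X,Z) = 1.3705 → H(X|Z) = 0.6852
H(Y,Z) = 1.2820 → H(Y|Z) = 0.5967
H(X,Y,Z) = 1.9274 → H(X,Y|Z) = 1.2421

I(X;Y|Z) = 0.6852 + 0.5967 - 1.2421 = 0.0398 nats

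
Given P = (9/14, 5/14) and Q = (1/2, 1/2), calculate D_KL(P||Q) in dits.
0.0180 dits

KL divergence: D_KL(P||Q) = Σ p(x) log(p(x)/q(x))

Computing term by term:
  x=0: 9/14 × log_10[(9/14)/(1/2)] = 9/14 × 0.1091 = 0.0702
  x=1: 5/14 × log_10[(5/14)/(1/2)] = 5/14 × -0.1461 = -0.0522

D_KL(P||Q) = 0.0180 dits

Note: KL divergence is always non-negative and equals 0 iff P = Q.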